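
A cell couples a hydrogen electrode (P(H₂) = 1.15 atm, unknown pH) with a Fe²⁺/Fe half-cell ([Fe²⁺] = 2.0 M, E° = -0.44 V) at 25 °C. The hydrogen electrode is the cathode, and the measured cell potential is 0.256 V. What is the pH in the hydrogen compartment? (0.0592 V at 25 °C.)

pH = 2.93

E°_cell = 0.44 V and n = 2.
log Q = n(E° − E)/0.0592 = 2×(0.44 − 0.256)/0.0592 = 6.216.
With Q = [Fe²⁺]·P(H₂) / [H⁺]^2, solving for [H⁺] gives log[H⁺] = -2.927, so pH = 2.93.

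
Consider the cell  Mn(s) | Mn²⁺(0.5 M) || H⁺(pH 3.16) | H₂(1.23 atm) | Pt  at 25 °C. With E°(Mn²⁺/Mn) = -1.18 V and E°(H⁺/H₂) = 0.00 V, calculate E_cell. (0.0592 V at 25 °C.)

1.00 V

The hydrogen couple is the cathode, so E°_cell = 1.18 V; n = 2.
[H⁺] = 10^(−3.16) = 6.9 × 10^-4 M, and Q = [Mn²⁺]·P(H₂) / [H⁺]^2 = 1.28 × 10^6.
E = E° − (0.0592/2) log Q = 1.18 − (0.0592/2)(6.109) = 0.999 V.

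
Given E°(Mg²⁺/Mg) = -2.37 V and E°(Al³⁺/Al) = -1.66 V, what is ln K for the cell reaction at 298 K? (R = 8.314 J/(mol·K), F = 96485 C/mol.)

ln K = 165.9

E°_cell = -1.66 − (-2.37) = 0.71 V, with n = 6 electrons transferred.
At equilibrium E = 0, so the Nernst equation gives ln K = nFE°/RT = (6)(96485)(0.71)/((8.314)(298)) = 165.90.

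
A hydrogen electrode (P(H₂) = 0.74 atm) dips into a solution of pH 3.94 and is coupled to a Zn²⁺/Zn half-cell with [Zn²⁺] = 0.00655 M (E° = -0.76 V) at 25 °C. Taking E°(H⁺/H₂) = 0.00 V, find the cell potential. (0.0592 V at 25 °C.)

0.60 V

The hydrogen couple is the cathode, so E°_cell = 0.76 V; n = 2.
[H⁺] = 10^(−3.94) = 1.1 × 10^-4 M, and Q = [Zn²⁺]·P(H₂) / [H⁺]^2 = 3.68 × 10^5.
E = E° − (0.0592/2) log Q = 0.76 − (0.0592/2)(5.565) = 0.595 V.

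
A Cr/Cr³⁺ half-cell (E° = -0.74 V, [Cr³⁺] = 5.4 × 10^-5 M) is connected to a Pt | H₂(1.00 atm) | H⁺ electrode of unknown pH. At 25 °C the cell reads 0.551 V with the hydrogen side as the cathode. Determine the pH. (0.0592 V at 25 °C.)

E°_cell = 0.74 V and n = 6.
log Q = n(E° − E)/0.0592 = 6×(0.74 − 0.551)/0.0592 = 19.155.
With Q = [Cr³⁺]^2·P(H₂)^3 / [H⁺]^6, solving for [H⁺] gives log[H⁺] = -4.615, so pH = 4.62.

pH = 4.62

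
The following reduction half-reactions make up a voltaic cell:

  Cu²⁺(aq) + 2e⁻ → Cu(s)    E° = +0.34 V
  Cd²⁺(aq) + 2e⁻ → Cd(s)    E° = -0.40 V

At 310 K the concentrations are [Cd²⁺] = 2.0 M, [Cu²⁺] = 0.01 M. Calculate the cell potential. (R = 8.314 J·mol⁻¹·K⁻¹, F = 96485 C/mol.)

The Cu²⁺/Cu couple has the higher reduction potential and acts as the cathode, so E°_cell = +0.34 − (-0.40) = 0.74 V.
Balancing electrons gives n = 2; the reaction quotient is Q = [Cd²⁺]/[Cu²⁺] = 200.
E = E° − (RT/nF) ln Q = 0.74 − (8.314×310)/(2×96485) × (5.298) = 0.740 − 0.071 = 0.669 V.

0.669 V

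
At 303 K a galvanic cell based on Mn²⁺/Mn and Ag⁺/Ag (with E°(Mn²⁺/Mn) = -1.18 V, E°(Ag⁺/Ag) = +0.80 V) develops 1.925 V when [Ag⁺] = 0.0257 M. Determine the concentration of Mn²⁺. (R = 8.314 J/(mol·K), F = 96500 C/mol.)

0.045 M

From the Nernst equation, ln Q = nF(E° − E)/RT = 2×96500×(1.98 − 1.925)/(8.314×303) = 4.214, so Q = 67.6.
With Q = [Mn²⁺]/[Ag⁺]^2 and the known concentrations, [Mn²⁺] in the numerator gives [Mn²⁺] = 0.045 M.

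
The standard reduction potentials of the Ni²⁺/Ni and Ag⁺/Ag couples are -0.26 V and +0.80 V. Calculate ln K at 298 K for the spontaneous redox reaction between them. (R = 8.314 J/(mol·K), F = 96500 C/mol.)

ln K = 82.6

E°_cell = +0.80 − (-0.26) = 1.06 V, with n = 2 electrons transferred.
At equilibrium E = 0, so the Nernst equation gives ln K = nFE°/RT = (2)(96500)(1.06)/((8.314)(298)) = 82.57.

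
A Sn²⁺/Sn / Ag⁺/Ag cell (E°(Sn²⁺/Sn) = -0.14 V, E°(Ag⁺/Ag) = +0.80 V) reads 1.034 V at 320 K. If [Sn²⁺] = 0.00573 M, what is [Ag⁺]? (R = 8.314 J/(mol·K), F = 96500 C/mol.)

From the Nernst equation, ln Q = nF(E° − E)/RT = 2×96500×(0.94 − 1.034)/(8.314×320) = -6.819, so Q = 0.00109.
With Q = [Sn²⁺]/[Ag⁺]^2 and the known concentrations, [Ag⁺]^2 in the denominator gives [Ag⁺] = 2.3 M.

2.3 M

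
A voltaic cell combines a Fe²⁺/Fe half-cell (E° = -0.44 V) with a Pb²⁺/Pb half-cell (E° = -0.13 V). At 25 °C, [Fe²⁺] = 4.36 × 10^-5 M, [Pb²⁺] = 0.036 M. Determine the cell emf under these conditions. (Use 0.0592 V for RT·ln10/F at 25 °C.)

0.396 V

The Pb²⁺/Pb couple has the higher reduction potential and acts as the cathode, so E°_cell = -0.13 − (-0.44) = 0.31 V.
Balancing electrons gives n = 2; the reaction quotient is Q = [Fe²⁺]/[Pb²⁺] = 0.00121.
At 25 °C, E = E° − (0.0592/n) log Q = 0.31 − (0.0592/2)(-2.917) = 0.310 + 0.086 = 0.396 V.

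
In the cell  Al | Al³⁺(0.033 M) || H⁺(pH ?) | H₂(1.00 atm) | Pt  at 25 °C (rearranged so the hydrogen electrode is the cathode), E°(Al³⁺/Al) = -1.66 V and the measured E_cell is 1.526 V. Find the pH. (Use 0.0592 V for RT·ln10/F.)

pH = 2.76

E°_cell = 1.66 V and n = 6.
log Q = n(E° − E)/0.0592 = 6×(1.66 − 1.526)/0.0592 = 13.581.
With Q = [Al³⁺]^2·P(H₂)^3 / [H⁺]^6, solving for [H⁺] gives log[H⁺] = -2.757, so pH = 2.76.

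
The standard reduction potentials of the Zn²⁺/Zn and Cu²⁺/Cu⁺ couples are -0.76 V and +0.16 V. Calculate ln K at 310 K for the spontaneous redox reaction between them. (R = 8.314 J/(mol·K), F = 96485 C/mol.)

ln K = 68.9

E°_cell = +0.16 − (-0.76) = 0.92 V, with n = 2 electrons transferred.
At equilibrium E = 0, so the Nernst equation gives ln K = nFE°/RT = (2)(96485)(0.92)/((8.314)(310)) = 68.88.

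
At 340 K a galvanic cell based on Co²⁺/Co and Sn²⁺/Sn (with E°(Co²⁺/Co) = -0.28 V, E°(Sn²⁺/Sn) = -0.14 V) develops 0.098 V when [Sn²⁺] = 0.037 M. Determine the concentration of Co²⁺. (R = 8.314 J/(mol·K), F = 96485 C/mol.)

0.65 M

From the Nernst equation, ln Q = nF(E° − E)/RT = 2×96485×(0.14 − 0.098)/(8.314×340) = 2.867, so Q = 17.6.
With Q = [Co²⁺]/[Sn²⁺] and the known concentrations, [Co²⁺] in the numerator gives [Co²⁺] = 0.65 M.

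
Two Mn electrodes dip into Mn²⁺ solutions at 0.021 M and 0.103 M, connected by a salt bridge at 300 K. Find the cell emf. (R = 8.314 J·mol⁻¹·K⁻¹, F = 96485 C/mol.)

Both half-cells are Mn²⁺/Mn, so E°_cell = 0. The concentrated side is the cathode; the cell reaction moves Mn²⁺ from high to low concentration with n = 2.
Q = [Mn²⁺]_dilute/[Mn²⁺]_conc = 0.021/0.103 = 0.204.
E = 0 − (RT/nF) ln Q = −((8.314×300)/(2×96485))(-1.590) = 0.0206 V.

0.021 V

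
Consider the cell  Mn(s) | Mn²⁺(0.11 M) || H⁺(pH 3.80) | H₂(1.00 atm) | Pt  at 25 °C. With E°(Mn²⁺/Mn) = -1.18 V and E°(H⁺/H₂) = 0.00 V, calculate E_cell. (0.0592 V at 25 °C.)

0.98 V

The hydrogen couple is the cathode, so E°_cell = 1.18 V; n = 2.
[H⁺] = 10^(−3.80) = 1.6 × 10^-4 M, and Q = [Mn²⁺]·P(H₂) / [H⁺]^2 = 4.38 × 10^6.
E = E° − (0.0592/2) log Q = 1.18 − (0.0592/2)(6.641) = 0.983 V.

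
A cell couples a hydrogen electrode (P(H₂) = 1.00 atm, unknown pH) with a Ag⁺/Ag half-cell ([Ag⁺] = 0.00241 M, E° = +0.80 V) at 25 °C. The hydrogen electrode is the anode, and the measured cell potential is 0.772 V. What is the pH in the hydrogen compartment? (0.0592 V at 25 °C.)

E°_cell = 0.80 V and n = 2.
log Q = n(E° − E)/0.0592 = 2×(0.80 − 0.772)/0.0592 = 0.946.
With Q = [H⁺]^2 / ([Ag⁺]^2·P(H₂)), solving for [H⁺] gives log[H⁺] = -2.145, so pH = 2.15.

pH = 2.15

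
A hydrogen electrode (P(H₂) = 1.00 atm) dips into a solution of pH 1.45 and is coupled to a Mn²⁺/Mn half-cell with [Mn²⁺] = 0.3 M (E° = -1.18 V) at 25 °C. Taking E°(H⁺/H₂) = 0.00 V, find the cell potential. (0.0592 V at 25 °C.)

1.11 V

The hydrogen couple is the cathode, so E°_cell = 1.18 V; n = 2.
[H⁺] = 10^(−1.45) = 0.035 M, and Q = [Mn²⁺]·P(H₂) / [H⁺]^2 = 238.
E = E° − (0.0592/2) log Q = 1.18 − (0.0592/2)(2.377) = 1.110 V.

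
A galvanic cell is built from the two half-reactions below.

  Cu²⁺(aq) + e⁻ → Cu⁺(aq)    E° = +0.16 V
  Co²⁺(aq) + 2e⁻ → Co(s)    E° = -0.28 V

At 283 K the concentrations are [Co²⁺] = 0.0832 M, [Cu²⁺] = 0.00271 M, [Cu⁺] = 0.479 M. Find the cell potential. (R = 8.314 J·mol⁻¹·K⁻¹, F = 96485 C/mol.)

The Cu²⁺/Cu⁺ couple has the higher reduction potential and acts as the cathode, so E°_cell = +0.16 − (-0.28) = 0.44 V.
Balancing electrons gives n = 2; the reaction quotient is Q = [Co²⁺]·[Cu⁺]^2/[Cu²⁺]^2 = 2600.
E = E° − (RT/nF) ln Q = 0.44 − (8.314×283)/(2×96485) × (7.863) = 0.440 − 0.096 = 0.344 V.

0.344 V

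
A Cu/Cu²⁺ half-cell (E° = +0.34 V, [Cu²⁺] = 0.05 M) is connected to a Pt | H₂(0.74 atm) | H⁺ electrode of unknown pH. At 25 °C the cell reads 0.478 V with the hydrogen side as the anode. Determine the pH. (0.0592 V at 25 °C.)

pH = 3.05

E°_cell = 0.34 V and n = 2.
log Q = n(E° − E)/0.0592 = 2×(0.34 − 0.478)/0.0592 = -4.662.
With Q = [H⁺]^2 / ([Cu²⁺]·P(H₂)), solving for [H⁺] gives log[H⁺] = -3.047, so pH = 3.05.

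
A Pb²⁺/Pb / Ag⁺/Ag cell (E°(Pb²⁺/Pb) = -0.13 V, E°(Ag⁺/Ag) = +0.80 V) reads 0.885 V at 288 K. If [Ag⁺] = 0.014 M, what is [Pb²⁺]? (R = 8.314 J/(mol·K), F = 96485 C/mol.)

From the Nernst equation, ln Q = nF(E° − E)/RT = 2×96485×(0.93 − 0.885)/(8.314×288) = 3.627, so Q = 37.6.
With Q = [Pb²⁺]/[Ag⁺]^2 and the known concentrations, [Pb²⁺] in the numerator gives [Pb²⁺] = 0.0074 M.

0.0074 M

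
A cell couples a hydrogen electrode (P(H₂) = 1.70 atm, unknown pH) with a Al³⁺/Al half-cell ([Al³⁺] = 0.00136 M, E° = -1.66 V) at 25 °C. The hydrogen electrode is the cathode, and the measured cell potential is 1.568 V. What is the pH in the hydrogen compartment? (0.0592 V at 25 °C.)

pH = 2.39

E°_cell = 1.66 V and n = 6.
log Q = n(E° − E)/0.0592 = 6×(1.66 − 1.568)/0.0592 = 9.324.
With Q = [Al³⁺]^2·P(H₂)^3 / [H⁺]^6, solving for [H⁺] gives log[H⁺] = -2.394, so pH = 2.39.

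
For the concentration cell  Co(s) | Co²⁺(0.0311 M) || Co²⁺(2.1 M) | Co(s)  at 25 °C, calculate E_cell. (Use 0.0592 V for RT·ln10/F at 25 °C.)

0.054 V

Both half-cells are Co²⁺/Co, so E°_cell = 0. The concentrated side is the cathode; the cell reaction moves Co²⁺ from high to low concentration with n = 2.
Q = [Co²⁺]_dilute/[Co²⁺]_conc = 0.0311/2.1 = 0.0148.
E = 0 − (0.0592/2) log Q = −(0.0592/2)(-1.829) = 0.0541 V.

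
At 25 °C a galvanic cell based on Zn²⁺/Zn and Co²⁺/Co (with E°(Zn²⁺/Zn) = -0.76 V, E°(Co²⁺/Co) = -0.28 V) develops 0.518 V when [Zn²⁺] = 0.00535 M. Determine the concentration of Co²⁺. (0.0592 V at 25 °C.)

0.1 M

From the Nernst equation, log Q = n(E° − E)/0.0592 = 2(0.48 − 0.518)/0.0592 = -1.284, so Q = 0.0520.
With Q = [Zn²⁺]/[Co²⁺] and the known concentrations, [Co²⁺] in the denominator gives [Co²⁺] = 0.1 M.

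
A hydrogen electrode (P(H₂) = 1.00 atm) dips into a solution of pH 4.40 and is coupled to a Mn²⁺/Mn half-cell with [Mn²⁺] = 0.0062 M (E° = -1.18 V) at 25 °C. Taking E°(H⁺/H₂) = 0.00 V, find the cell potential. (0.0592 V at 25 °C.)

0.98 V

The hydrogen couple is the cathode, so E°_cell = 1.18 V; n = 2.
[H⁺] = 10^(−4.40) = 4 × 10^-5 M, and Q = [Mn²⁺]·P(H₂) / [H⁺]^2 = 3.91 × 10^6.
E = E° − (0.0592/2) log Q = 1.18 − (0.0592/2)(6.592) = 0.985 V.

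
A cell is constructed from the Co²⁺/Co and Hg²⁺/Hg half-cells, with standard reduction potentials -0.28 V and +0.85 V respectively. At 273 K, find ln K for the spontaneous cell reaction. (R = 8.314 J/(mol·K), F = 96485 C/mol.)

ln K = 96.1

E°_cell = +0.85 − (-0.28) = 1.13 V, with n = 2 electrons transferred.
At equilibrium E = 0, so the Nernst equation gives ln K = nFE°/RT = (2)(96485)(1.13)/((8.314)(273)) = 96.07.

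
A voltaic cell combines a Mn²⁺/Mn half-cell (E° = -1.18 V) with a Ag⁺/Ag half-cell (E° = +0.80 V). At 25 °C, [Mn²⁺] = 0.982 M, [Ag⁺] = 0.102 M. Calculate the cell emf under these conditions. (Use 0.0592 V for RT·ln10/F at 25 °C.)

The Ag⁺/Ag couple has the higher reduction potential and acts as the cathode, so E°_cell = +0.80 − (-1.18) = 1.98 V.
Balancing electrons gives n = 2; the reaction quotient is Q = [Mn²⁺]/[Ag⁺]^2 = 94.4.
At 25 °C, E = E° − (0.0592/n) log Q = 1.98 − (0.0592/2)(1.975) = 1.980 − 0.058 = 1.922 V.

1.92 V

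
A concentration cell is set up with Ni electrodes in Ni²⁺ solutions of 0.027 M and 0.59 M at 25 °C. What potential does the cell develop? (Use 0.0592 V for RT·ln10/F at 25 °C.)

Both half-cells are Ni²⁺/Ni, so E°_cell = 0. The concentrated side is the cathode; the cell reaction moves Ni²⁺ from high to low concentration with n = 2.
Q = [Ni²⁺]_dilute/[Ni²⁺]_conc = 0.027/0.59 = 0.0458.
E = 0 − (0.0592/2) log Q = −(0.0592/2)(-1.339) = 0.0396 V.

0.040 V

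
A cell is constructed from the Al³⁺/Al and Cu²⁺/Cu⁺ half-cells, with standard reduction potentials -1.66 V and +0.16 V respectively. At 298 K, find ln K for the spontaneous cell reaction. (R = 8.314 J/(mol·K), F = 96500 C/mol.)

ln K = 212.7

E°_cell = +0.16 − (-1.66) = 1.82 V, with n = 3 electrons transferred.
At equilibrium E = 0, so the Nernst equation gives ln K = nFE°/RT = (3)(96500)(1.82)/((8.314)(298)) = 212.66.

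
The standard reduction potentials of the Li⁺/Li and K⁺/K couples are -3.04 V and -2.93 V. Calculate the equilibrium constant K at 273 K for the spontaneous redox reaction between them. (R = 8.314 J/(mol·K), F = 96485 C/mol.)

E°_cell = -2.93 − (-3.04) = 0.11 V, with n = 1 electron transferred.
At equilibrium E = 0, so the Nernst equation gives ln K = nFE°/RT = (1)(96485)(0.11)/((8.314)(273)) = 4.68.
K = e^4.68 = 110.

110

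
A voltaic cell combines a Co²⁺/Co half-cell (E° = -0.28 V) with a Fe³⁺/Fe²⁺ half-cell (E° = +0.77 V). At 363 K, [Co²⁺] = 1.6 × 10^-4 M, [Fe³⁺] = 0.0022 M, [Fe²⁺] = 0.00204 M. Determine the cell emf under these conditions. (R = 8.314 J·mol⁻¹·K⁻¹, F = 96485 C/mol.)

1.19 V

The Fe³⁺/Fe²⁺ couple has the higher reduction potential and acts as the cathode, so E°_cell = +0.77 − (-0.28) = 1.05 V.
Balancing electrons gives n = 2; the reaction quotient is Q = [Co²⁺]·[Fe²⁺]^2/[Fe³⁺]^2 = 1.38 × 10^-4.
E = E° − (RT/nF) ln Q = 1.05 − (8.314×363)/(2×96485) × (-8.891) = 1.050 + 0.139 = 1.189 V.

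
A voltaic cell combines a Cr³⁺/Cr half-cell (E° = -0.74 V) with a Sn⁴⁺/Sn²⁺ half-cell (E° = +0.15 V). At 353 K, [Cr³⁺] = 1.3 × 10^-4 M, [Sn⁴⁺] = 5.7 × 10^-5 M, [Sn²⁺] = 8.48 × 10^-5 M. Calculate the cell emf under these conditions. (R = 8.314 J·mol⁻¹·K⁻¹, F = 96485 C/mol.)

0.975 V

The Sn⁴⁺/Sn²⁺ couple has the higher reduction potential and acts as the cathode, so E°_cell = +0.15 − (-0.74) = 0.89 V.
Balancing electrons gives n = 6; the reaction quotient is Q = [Cr³⁺]^2·[Sn²⁺]^3/[Sn⁴⁺]^3 = 5.56 × 10^-8.
E = E° − (RT/nF) ln Q = 0.89 − (8.314×353)/(6×96485) × (-16.704) = 0.890 + 0.085 = 0.975 V.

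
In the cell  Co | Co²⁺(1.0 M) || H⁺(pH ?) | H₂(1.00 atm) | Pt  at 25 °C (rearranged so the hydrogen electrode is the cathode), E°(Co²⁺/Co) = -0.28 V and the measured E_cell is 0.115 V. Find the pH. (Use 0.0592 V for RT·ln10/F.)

pH = 2.79

E°_cell = 0.28 V and n = 2.
log Q = n(E° − E)/0.0592 = 2×(0.28 − 0.115)/0.0592 = 5.574.
With Q = [Co²⁺]·P(H₂) / [H⁺]^2, solving for [H⁺] gives log[H⁺] = -2.787, so pH = 2.79.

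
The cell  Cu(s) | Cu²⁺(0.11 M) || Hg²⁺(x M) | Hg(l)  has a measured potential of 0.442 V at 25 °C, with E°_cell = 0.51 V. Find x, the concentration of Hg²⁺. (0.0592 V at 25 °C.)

From the Nernst equation, log Q = n(E° − E)/0.0592 = 2(0.51 − 0.442)/0.0592 = 2.297, so Q = 198.
With Q = [Cu²⁺]/[Hg²⁺] and the known concentrations, [Hg²⁺] in the denominator gives [Hg²⁺] = 5.5 × 10^-4 M.

5.5 × 10^-4 M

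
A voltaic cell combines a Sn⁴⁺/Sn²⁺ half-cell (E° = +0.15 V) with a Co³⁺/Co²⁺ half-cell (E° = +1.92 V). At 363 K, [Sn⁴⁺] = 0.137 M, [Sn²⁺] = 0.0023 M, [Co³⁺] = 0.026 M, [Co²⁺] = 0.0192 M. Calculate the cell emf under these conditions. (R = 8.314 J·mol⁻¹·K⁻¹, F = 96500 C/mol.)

The Co³⁺/Co²⁺ couple has the higher reduction potential and acts as the cathode, so E°_cell = +1.92 − (+0.15) = 1.77 V.
Balancing electrons gives n = 2; the reaction quotient is Q = [Sn⁴⁺]·[Co²⁺]^2/([Sn²⁺]·[Co³⁺]^2) = 32.5.
E = E° − (RT/nF) ln Q = 1.77 − (8.314×363)/(2×96500) × (3.481) = 1.770 − 0.054 = 1.716 V.

1.72 V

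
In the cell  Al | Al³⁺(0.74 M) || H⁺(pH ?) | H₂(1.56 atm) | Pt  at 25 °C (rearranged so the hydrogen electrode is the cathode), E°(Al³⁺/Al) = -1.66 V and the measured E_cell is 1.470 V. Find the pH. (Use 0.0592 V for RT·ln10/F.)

pH = 3.16

E°_cell = 1.66 V and n = 6.
log Q = n(E° − E)/0.0592 = 6×(1.66 − 1.470)/0.0592 = 19.257.
With Q = [Al³⁺]^2·P(H₂)^3 / [H⁺]^6, solving for [H⁺] gives log[H⁺] = -3.156, so pH = 3.16.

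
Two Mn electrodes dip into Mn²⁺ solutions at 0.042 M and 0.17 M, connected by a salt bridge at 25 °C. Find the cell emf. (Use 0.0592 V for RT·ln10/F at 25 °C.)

0.018 V

Both half-cells are Mn²⁺/Mn, so E°_cell = 0. The concentrated side is the cathode; the cell reaction moves Mn²⁺ from high to low concentration with n = 2.
Q = [Mn²⁺]_dilute/[Mn²⁺]_conc = 0.042/0.17 = 0.247.
E = 0 − (0.0592/2) log Q = −(0.0592/2)(-0.607) = 0.0180 V.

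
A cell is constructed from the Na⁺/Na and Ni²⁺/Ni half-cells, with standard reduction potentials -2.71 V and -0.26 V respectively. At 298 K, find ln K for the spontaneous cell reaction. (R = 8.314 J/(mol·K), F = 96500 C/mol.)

ln K = 190.9

E°_cell = -0.26 − (-2.71) = 2.45 V, with n = 2 electrons transferred.
At equilibrium E = 0, so the Nernst equation gives ln K = nFE°/RT = (2)(96500)(2.45)/((8.314)(298)) = 190.85.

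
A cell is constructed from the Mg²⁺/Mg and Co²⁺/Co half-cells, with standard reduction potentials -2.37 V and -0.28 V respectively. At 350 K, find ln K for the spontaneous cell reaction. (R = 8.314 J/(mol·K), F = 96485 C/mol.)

E°_cell = -0.28 − (-2.37) = 2.09 V, with n = 2 electrons transferred.
At equilibrium E = 0, so the Nernst equation gives ln K = nFE°/RT = (2)(96485)(2.09)/((8.314)(350)) = 138.60.

ln K = 138.6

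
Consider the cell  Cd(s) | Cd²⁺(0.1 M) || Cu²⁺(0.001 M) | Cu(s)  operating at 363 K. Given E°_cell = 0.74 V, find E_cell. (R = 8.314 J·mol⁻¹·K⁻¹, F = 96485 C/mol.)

0.668 V

Balancing electrons gives n = 2; the reaction quotient is Q = [Cd²⁺]/[Cu²⁺] = 100.
E = E° − (RT/nF) ln Q = 0.74 − (8.314×363)/(2×96485) × (4.605) = 0.740 − 0.072 = 0.668 V.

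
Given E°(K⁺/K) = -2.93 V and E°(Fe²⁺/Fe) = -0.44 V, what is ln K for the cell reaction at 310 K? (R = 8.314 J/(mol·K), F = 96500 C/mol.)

E°_cell = -0.44 − (-2.93) = 2.49 V, with n = 2 electrons transferred.
At equilibrium E = 0, so the Nernst equation gives ln K = nFE°/RT = (2)(96500)(2.49)/((8.314)(310)) = 186.46.

ln K = 186.5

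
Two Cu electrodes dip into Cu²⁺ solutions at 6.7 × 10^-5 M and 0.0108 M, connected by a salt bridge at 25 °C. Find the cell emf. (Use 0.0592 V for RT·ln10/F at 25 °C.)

0.065 V

Both half-cells are Cu²⁺/Cu, so E°_cell = 0. The concentrated side is the cathode; the cell reaction moves Cu²⁺ from high to low concentration with n = 2.
Q = [Cu²⁺]_dilute/[Cu²⁺]_conc = 6.7 × 10^-5/0.0108 = 0.00620.
E = 0 − (0.0592/2) log Q = −(0.0592/2)(-2.207) = 0.0653 V.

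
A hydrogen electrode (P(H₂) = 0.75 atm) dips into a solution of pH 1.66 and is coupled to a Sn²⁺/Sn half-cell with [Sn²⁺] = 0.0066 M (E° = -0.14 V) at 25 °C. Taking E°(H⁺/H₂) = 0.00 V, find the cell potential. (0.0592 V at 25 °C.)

0.11 V

The hydrogen couple is the cathode, so E°_cell = 0.14 V; n = 2.
[H⁺] = 10^(−1.66) = 0.022 M, and Q = [Sn²⁺]·P(H₂) / [H⁺]^2 = 10.3.
E = E° − (0.0592/2) log Q = 0.14 − (0.0592/2)(1.015) = 0.110 V.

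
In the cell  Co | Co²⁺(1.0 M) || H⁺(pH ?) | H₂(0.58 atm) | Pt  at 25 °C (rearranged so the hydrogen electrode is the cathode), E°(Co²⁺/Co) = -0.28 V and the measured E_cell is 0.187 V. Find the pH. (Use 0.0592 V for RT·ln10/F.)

E°_cell = 0.28 V and n = 2.
log Q = n(E° − E)/0.0592 = 2×(0.28 − 0.187)/0.0592 = 3.142.
With Q = [Co²⁺]·P(H₂) / [H⁺]^2, solving for [H⁺] gives log[H⁺] = -1.689, so pH = 1.69.

pH = 1.69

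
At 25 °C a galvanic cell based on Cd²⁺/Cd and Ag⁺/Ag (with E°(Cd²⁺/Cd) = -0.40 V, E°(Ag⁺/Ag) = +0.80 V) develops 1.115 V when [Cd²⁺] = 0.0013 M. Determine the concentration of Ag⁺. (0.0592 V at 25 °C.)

0.0013 M

From the Nernst equation, log Q = n(E° − E)/0.0592 = 2(1.20 − 1.115)/0.0592 = 2.872, so Q = 744.
With Q = [Cd²⁺]/[Ag⁺]^2 and the known concentrations, [Ag⁺]^2 in the denominator gives [Ag⁺] = 0.0013 M.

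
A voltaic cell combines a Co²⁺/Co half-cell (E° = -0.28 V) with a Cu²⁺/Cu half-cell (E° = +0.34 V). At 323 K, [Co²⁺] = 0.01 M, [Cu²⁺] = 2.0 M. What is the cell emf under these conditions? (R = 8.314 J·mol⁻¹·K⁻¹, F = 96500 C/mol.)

0.694 V

The Cu²⁺/Cu couple has the higher reduction potential and acts as the cathode, so E°_cell = +0.34 − (-0.28) = 0.62 V.
Balancing electrons gives n = 2; the reaction quotient is Q = [Co²⁺]/[Cu²⁺] = 0.00500.
E = E° − (RT/nF) ln Q = 0.62 − (8.314×323)/(2×96500) × (-5.298) = 0.620 + 0.074 = 0.694 V.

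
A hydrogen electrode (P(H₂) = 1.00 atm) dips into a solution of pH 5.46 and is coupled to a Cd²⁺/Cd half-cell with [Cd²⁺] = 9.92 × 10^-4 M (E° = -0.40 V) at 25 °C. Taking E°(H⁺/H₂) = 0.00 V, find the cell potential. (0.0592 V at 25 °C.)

0.17 V

The hydrogen couple is the cathode, so E°_cell = 0.40 V; n = 2.
[H⁺] = 10^(−5.46) = 3.5 × 10^-6 M, and Q = [Cd²⁺]·P(H₂) / [H⁺]^2 = 8.25 × 10^7.
E = E° − (0.0592/2) log Q = 0.40 − (0.0592/2)(7.917) = 0.166 V.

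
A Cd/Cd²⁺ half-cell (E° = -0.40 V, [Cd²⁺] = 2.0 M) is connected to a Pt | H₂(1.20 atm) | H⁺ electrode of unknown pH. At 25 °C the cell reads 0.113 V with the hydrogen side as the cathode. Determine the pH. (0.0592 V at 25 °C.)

pH = 4.66

E°_cell = 0.40 V and n = 2.
log Q = n(E° − E)/0.0592 = 2×(0.40 − 0.113)/0.0592 = 9.696.
With Q = [Cd²⁺]·P(H₂) / [H⁺]^2, solving for [H⁺] gives log[H⁺] = -4.658, so pH = 4.66.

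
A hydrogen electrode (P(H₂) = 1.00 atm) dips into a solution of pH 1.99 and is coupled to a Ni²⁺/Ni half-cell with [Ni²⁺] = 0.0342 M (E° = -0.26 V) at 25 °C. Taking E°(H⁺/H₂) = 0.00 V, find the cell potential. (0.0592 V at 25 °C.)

0.19 V

The hydrogen couple is the cathode, so E°_cell = 0.26 V; n = 2.
[H⁺] = 10^(−1.99) = 0.010 M, and Q = [Ni²⁺]·P(H₂) / [H⁺]^2 = 327.
E = E° − (0.0592/2) log Q = 0.26 − (0.0592/2)(2.514) = 0.186 V.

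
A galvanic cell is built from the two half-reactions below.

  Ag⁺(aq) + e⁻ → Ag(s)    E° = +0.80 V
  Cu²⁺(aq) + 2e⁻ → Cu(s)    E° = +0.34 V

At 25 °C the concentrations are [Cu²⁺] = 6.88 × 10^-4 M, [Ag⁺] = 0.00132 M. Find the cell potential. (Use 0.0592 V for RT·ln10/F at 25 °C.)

0.383 V

The Ag⁺/Ag couple has the higher reduction potential and acts as the cathode, so E°_cell = +0.80 − (+0.34) = 0.46 V.
Balancing electrons gives n = 2; the reaction quotient is Q = [Cu²⁺]/[Ag⁺]^2 = 395.
At 25 °C, E = E° − (0.0592/n) log Q = 0.46 − (0.0592/2)(2.596) = 0.460 − 0.077 = 0.383 V.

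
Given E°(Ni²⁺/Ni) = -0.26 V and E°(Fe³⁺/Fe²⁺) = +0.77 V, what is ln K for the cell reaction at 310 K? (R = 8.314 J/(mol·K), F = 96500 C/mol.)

ln K = 77.1

E°_cell = +0.77 − (-0.26) = 1.03 V, with n = 2 electrons transferred.
At equilibrium E = 0, so the Nernst equation gives ln K = nFE°/RT = (2)(96500)(1.03)/((8.314)(310)) = 77.13.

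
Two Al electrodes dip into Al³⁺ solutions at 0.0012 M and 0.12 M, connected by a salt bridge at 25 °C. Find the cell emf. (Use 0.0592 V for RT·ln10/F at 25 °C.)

Both half-cells are Al³⁺/Al, so E°_cell = 0. The concentrated side is the cathode; the cell reaction moves Al³⁺ from high to low concentration with n = 3.
Q = [Al³⁺]_dilute/[Al³⁺]_conc = 0.0012/0.12 = 0.0100.
E = 0 − (0.0592/3) log Q = −(0.0592/3)(-2.000) = 0.0395 V.

0.039 V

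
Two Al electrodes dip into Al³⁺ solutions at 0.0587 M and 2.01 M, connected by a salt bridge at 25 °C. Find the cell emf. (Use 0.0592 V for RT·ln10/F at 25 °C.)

0.030 V

Both half-cells are Al³⁺/Al, so E°_cell = 0. The concentrated side is the cathode; the cell reaction moves Al³⁺ from high to low concentration with n = 3.
Q = [Al³⁺]_dilute/[Al³⁺]_conc = 0.0587/2.01 = 0.0292.
E = 0 − (0.0592/3) log Q = −(0.0592/3)(-1.535) = 0.0303 V.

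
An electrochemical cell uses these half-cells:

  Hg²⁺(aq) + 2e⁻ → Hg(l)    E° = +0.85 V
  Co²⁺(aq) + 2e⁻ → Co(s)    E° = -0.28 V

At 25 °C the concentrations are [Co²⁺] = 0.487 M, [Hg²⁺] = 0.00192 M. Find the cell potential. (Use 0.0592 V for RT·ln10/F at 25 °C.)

The Hg²⁺/Hg couple has the higher reduction potential and acts as the cathode, so E°_cell = +0.85 − (-0.28) = 1.13 V.
Balancing electrons gives n = 2; the reaction quotient is Q = [Co²⁺]/[Hg²⁺] = 254.
At 25 °C, E = E° − (0.0592/n) log Q = 1.13 − (0.0592/2)(2.404) = 1.130 − 0.071 = 1.059 V.

1.06 V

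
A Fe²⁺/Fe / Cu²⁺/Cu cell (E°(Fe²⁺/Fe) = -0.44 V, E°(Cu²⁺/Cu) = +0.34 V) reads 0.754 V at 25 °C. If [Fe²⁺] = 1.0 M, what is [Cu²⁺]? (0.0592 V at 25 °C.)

0.13 M

From the Nernst equation, log Q = n(E° − E)/0.0592 = 2(0.78 − 0.754)/0.0592 = 0.878, so Q = 7.56.
With Q = [Fe²⁺]/[Cu²⁺] and the known concentrations, [Cu²⁺] in the denominator gives [Cu²⁺] = 0.13 M.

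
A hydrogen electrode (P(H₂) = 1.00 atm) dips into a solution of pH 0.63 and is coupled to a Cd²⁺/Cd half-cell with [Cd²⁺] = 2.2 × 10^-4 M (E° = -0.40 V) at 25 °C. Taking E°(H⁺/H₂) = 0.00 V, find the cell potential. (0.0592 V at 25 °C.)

0.47 V

The hydrogen couple is the cathode, so E°_cell = 0.40 V; n = 2.
[H⁺] = 10^(−0.63) = 0.23 M, and Q = [Cd²⁺]·P(H₂) / [H⁺]^2 = 0.00400.
E = E° − (0.0592/2) log Q = 0.40 − (0.0592/2)(-2.398) = 0.471 V.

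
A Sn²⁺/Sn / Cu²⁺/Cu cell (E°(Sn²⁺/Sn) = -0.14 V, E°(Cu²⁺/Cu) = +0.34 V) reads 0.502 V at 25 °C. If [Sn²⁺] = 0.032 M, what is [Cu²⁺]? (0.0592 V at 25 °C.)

From the Nernst equation, log Q = n(E° − E)/0.0592 = 2(0.48 − 0.502)/0.0592 = -0.743, so Q = 0.181.
With Q = [Sn²⁺]/[Cu²⁺] and the known concentrations, [Cu²⁺] in the denominator gives [Cu²⁺] = 0.18 M.

0.18 M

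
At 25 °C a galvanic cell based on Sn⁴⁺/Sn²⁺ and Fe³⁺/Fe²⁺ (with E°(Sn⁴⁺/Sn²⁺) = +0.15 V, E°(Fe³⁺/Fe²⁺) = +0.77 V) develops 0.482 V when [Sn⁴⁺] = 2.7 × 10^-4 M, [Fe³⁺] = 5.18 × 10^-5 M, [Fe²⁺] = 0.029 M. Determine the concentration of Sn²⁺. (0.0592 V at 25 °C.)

From the Nernst equation, log Q = n(E° − E)/0.0592 = 2(0.62 − 0.482)/0.0592 = 4.662, so Q = 4.59 × 10^4.
With Q = [Sn⁴⁺]·[Fe²⁺]^2/([Sn²⁺]·[Fe³⁺]^2) and the known concentrations, [Sn²⁺] in the denominator gives [Sn²⁺] = 0.0018 M.

0.0018 M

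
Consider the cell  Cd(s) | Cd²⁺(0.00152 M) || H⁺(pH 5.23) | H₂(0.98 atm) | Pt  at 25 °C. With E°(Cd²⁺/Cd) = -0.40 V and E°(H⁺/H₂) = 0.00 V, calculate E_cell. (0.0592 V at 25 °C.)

The hydrogen couple is the cathode, so E°_cell = 0.40 V; n = 2.
[H⁺] = 10^(−5.23) = 5.9 × 10^-6 M, and Q = [Cd²⁺]·P(H₂) / [H⁺]^2 = 4.3 × 10^7.
E = E° − (0.0592/2) log Q = 0.40 − (0.0592/2)(7.633) = 0.174 V.

0.17 V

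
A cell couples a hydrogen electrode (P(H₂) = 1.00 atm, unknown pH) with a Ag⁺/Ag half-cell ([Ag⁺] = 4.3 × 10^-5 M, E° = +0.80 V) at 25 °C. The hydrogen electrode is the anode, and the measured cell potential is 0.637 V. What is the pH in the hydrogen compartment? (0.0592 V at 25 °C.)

E°_cell = 0.80 V and n = 2.
log Q = n(E° − E)/0.0592 = 2×(0.80 − 0.637)/0.0592 = 5.507.
With Q = [H⁺]^2 / ([Ag⁺]^2·P(H₂)), solving for [H⁺] gives log[H⁺] = -1.613, so pH = 1.61.

pH = 1.61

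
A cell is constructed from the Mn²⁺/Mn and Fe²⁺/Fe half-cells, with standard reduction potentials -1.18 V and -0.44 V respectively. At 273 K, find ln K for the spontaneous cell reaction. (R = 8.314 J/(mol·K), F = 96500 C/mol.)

ln K = 62.9

E°_cell = -0.44 − (-1.18) = 0.74 V, with n = 2 electrons transferred.
At equilibrium E = 0, so the Nernst equation gives ln K = nFE°/RT = (2)(96500)(0.74)/((8.314)(273)) = 62.92.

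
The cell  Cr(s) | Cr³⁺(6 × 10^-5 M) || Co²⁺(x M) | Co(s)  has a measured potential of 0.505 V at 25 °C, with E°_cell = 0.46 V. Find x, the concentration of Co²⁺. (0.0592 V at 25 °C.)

0.051 M

From the Nernst equation, log Q = n(E° − E)/0.0592 = 6(0.46 − 0.505)/0.0592 = -4.561, so Q = 2.75 × 10^-5.
With Q = [Cr³⁺]^2/[Co²⁺]^3 and the known concentrations, [Co²⁺]^3 in the denominator gives [Co²⁺] = 0.051 M.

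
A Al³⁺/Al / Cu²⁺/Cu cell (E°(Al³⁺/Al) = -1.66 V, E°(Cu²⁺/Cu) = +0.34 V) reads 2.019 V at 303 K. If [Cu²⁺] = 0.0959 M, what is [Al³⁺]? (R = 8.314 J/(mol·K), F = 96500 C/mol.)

From the Nernst equation, ln Q = nF(E° − E)/RT = 6×96500×(2.00 − 2.019)/(8.314×303) = -4.367, so Q = 0.0127.
With Q = [Al³⁺]^2/[Cu²⁺]^3 and the known concentrations, [Al³⁺]^2 in the numerator gives [Al³⁺] = 0.0033 M.

0.0033 M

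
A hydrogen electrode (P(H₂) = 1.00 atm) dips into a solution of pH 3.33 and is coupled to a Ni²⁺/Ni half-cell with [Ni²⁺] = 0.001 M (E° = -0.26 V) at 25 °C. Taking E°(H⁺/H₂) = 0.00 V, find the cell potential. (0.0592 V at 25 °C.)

The hydrogen couple is the cathode, so E°_cell = 0.26 V; n = 2.
[H⁺] = 10^(−3.33) = 4.7 × 10^-4 M, and Q = [Ni²⁺]·P(H₂) / [H⁺]^2 = 4570.
E = E° − (0.0592/2) log Q = 0.26 − (0.0592/2)(3.660) = 0.152 V.

0.15 V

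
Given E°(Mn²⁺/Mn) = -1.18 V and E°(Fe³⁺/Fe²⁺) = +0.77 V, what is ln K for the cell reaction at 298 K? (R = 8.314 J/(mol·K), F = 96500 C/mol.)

ln K = 151.9

E°_cell = +0.77 − (-1.18) = 1.95 V, with n = 2 electrons transferred.
At equilibrium E = 0, so the Nernst equation gives ln K = nFE°/RT = (2)(96500)(1.95)/((8.314)(298)) = 151.90.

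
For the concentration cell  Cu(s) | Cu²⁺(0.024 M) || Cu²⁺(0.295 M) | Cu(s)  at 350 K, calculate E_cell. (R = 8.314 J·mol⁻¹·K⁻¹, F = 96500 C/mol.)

0.038 V

Both half-cells are Cu²⁺/Cu, so E°_cell = 0. The concentrated side is the cathode; the cell reaction moves Cu²⁺ from high to low concentration with n = 2.
Q = [Cu²⁺]_dilute/[Cu²⁺]_conc = 0.024/0.295 = 0.0814.
E = 0 − (RT/nF) ln Q = −((8.314×350)/(2×96500))(-2.509) = 0.0378 V.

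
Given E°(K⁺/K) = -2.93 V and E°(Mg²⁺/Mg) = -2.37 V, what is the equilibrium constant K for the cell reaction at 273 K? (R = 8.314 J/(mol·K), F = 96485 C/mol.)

E°_cell = -2.37 − (-2.93) = 0.56 V, with n = 2 electrons transferred.
At equilibrium E = 0, so the Nernst equation gives ln K = nFE°/RT = (2)(96485)(0.56)/((8.314)(273)) = 47.61.
K = e^47.61 = 4.8 × 10^20.

4.8 × 10^20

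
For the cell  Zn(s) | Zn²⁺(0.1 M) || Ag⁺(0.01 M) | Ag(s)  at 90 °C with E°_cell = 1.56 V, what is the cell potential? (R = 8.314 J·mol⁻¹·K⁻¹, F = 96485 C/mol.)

1.45 V

Balancing electrons gives n = 2; the reaction quotient is Q = [Zn²⁺]/[Ag⁺]^2 = 1000.
E = E° − (RT/nF) ln Q = 1.56 − (8.314×363)/(2×96485) × (6.908) = 1.560 − 0.108 = 1.452 V.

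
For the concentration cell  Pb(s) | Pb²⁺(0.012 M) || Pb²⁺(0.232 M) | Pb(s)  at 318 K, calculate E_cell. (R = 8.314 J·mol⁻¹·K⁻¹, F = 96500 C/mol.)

Both half-cells are Pb²⁺/Pb, so E°_cell = 0. The concentrated side is the cathode; the cell reaction moves Pb²⁺ from high to low concentration with n = 2.
Q = [Pb²⁺]_dilute/[Pb²⁺]_conc = 0.012/0.232 = 0.0517.
E = 0 − (RT/nF) ln Q = −((8.314×318)/(2×96500))(-2.962) = 0.0406 V.

0.041 V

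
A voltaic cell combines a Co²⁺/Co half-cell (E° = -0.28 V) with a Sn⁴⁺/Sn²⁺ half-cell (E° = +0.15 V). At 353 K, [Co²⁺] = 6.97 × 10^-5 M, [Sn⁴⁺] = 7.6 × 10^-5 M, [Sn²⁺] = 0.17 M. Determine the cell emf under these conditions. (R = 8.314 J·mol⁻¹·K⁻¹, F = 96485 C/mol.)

0.458 V

The Sn⁴⁺/Sn²⁺ couple has the higher reduction potential and acts as the cathode, so E°_cell = +0.15 − (-0.28) = 0.43 V.
Balancing electrons gives n = 2; the reaction quotient is Q = [Co²⁺]·[Sn²⁺]/[Sn⁴⁺] = 0.156.
E = E° − (RT/nF) ln Q = 0.43 − (8.314×353)/(2×96485) × (-1.858) = 0.430 + 0.028 = 0.458 V.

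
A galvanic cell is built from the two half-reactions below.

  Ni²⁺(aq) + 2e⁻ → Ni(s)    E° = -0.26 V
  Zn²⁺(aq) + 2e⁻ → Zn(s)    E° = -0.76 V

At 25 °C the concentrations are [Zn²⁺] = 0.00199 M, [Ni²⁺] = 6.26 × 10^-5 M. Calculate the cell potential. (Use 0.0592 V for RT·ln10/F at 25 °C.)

The Ni²⁺/Ni couple has the higher reduction potential and acts as the cathode, so E°_cell = -0.26 − (-0.76) = 0.50 V.
Balancing electrons gives n = 2; the reaction quotient is Q = [Zn²⁺]/[Ni²⁺] = 31.8.
At 25 °C, E = E° − (0.0592/n) log Q = 0.50 − (0.0592/2)(1.502) = 0.500 − 0.044 = 0.456 V.

0.456 V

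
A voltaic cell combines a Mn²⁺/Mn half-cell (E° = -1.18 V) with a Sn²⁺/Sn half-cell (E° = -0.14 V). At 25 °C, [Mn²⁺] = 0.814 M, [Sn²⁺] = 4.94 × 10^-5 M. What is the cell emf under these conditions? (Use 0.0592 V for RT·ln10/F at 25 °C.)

0.915 V

The Sn²⁺/Sn couple has the higher reduction potential and acts as the cathode, so E°_cell = -0.14 − (-1.18) = 1.04 V.
Balancing electrons gives n = 2; the reaction quotient is Q = [Mn²⁺]/[Sn²⁺] = 1.65 × 10^4.
At 25 °C, E = E° − (0.0592/n) log Q = 1.04 − (0.0592/2)(4.217) = 1.040 − 0.125 = 0.915 V.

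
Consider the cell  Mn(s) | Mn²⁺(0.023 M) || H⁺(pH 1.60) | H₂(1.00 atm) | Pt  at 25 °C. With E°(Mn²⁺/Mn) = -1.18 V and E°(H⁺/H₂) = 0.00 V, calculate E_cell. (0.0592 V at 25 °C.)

The hydrogen couple is the cathode, so E°_cell = 1.18 V; n = 2.
[H⁺] = 10^(−1.60) = 0.025 M, and Q = [Mn²⁺]·P(H₂) / [H⁺]^2 = 36.5.
E = E° − (0.0592/2) log Q = 1.18 − (0.0592/2)(1.562) = 1.134 V.

1.13 V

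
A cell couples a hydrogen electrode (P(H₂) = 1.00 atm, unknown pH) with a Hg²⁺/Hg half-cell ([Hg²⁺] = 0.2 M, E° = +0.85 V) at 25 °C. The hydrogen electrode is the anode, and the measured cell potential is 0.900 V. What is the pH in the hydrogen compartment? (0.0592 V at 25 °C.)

pH = 1.19

E°_cell = 0.85 V and n = 2.
log Q = n(E° − E)/0.0592 = 2×(0.85 − 0.900)/0.0592 = -1.689.
With Q = [H⁺]^2 / ([Hg²⁺]·P(H₂)), solving for [H⁺] gives log[H⁺] = -1.194, so pH = 1.19.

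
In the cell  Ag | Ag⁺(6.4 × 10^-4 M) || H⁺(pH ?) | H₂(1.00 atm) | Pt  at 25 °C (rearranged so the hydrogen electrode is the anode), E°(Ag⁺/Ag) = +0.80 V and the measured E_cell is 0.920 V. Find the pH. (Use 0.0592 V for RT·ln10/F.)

E°_cell = 0.80 V and n = 2.
log Q = n(E° − E)/0.0592 = 2×(0.80 − 0.920)/0.0592 = -4.054.
With Q = [H⁺]^2 / ([Ag⁺]^2·P(H₂)), solving for [H⁺] gives log[H⁺] = -5.221, so pH = 5.22.

pH = 5.22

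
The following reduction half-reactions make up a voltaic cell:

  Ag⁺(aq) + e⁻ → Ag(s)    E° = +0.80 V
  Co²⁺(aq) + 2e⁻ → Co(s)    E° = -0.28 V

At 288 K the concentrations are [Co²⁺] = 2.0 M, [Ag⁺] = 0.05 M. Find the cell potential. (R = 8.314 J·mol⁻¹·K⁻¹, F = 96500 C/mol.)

The Ag⁺/Ag couple has the higher reduction potential and acts as the cathode, so E°_cell = +0.80 − (-0.28) = 1.08 V.
Balancing electrons gives n = 2; the reaction quotient is Q = [Co²⁺]/[Ag⁺]^2 = 800.
E = E° − (RT/nF) ln Q = 1.08 − (8.314×288)/(2×96500) × (6.685) = 1.080 − 0.083 = 0.997 V.

0.997 V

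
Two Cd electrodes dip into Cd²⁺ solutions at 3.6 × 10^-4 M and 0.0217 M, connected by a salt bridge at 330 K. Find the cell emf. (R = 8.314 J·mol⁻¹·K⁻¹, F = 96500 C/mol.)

Both half-cells are Cd²⁺/Cd, so E°_cell = 0. The concentrated side is the cathode; the cell reaction moves Cd²⁺ from high to low concentration with n = 2.
Q = [Cd²⁺]_dilute/[Cd²⁺]_conc = 3.6 × 10^-4/0.0217 = 0.0166.
E = 0 − (RT/nF) ln Q = −((8.314×330)/(2×96500))(-4.099) = 0.0583 V.

0.058 V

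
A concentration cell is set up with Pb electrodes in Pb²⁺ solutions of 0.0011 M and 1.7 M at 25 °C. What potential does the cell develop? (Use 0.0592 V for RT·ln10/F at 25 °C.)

Both half-cells are Pb²⁺/Pb, so E°_cell = 0. The concentrated side is the cathode; the cell reaction moves Pb²⁺ from high to low concentration with n = 2.
Q = [Pb²⁺]_dilute/[Pb²⁺]_conc = 0.0011/1.7 = 6.47 × 10^-4.
E = 0 − (0.0592/2) log Q = −(0.0592/2)(-3.189) = 0.0944 V.

0.094 V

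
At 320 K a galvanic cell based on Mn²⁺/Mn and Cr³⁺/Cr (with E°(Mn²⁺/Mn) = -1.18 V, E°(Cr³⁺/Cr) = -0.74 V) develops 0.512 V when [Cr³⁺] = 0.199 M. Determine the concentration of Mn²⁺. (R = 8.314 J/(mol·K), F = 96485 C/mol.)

0.0018 M

From the Nernst equation, ln Q = nF(E° − E)/RT = 6×96485×(0.44 − 0.512)/(8.314×320) = -15.667, so Q = 1.57 × 10^-7.
With Q = [Mn²⁺]^3/[Cr³⁺]^2 and the known concentrations, [Mn²⁺]^3 in the numerator gives [Mn²⁺] = 0.0018 M.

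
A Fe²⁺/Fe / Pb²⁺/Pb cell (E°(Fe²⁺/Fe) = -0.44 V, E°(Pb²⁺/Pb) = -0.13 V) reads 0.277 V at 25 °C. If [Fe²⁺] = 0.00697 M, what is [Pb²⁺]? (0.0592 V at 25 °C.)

From the Nernst equation, log Q = n(E° − E)/0.0592 = 2(0.31 − 0.277)/0.0592 = 1.115, so Q = 13.0.
With Q = [Fe²⁺]/[Pb²⁺] and the known concentrations, [Pb²⁺] in the denominator gives [Pb²⁺] = 5.4 × 10^-4 M.

5.4 × 10^-4 M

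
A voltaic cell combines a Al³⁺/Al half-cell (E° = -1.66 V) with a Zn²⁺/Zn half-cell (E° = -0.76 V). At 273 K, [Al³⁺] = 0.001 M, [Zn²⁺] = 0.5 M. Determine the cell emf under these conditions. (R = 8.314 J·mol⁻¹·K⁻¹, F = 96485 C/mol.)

0.946 V

The Zn²⁺/Zn couple has the higher reduction potential and acts as the cathode, so E°_cell = -0.76 − (-1.66) = 0.90 V.
Balancing electrons gives n = 6; the reaction quotient is Q = [Al³⁺]^2/[Zn²⁺]^3 = 8 × 10^-6.
E = E° − (RT/nF) ln Q = 0.90 − (8.314×273)/(6×96485) × (-11.736) = 0.900 + 0.046 = 0.946 V.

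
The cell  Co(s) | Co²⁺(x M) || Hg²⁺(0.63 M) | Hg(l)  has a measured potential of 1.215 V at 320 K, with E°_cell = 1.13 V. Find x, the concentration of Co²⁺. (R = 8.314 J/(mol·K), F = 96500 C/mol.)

0.0013 M

From the Nernst equation, ln Q = nF(E° − E)/RT = 2×96500×(1.13 − 1.215)/(8.314×320) = -6.166, so Q = 0.00210.
With Q = [Co²⁺]/[Hg²⁺] and the known concentrations, [Co²⁺] in the numerator gives [Co²⁺] = 0.0013 M.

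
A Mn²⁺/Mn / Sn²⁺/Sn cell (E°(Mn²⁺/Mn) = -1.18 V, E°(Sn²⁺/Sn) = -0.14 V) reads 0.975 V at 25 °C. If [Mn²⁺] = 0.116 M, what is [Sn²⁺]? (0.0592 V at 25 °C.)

From the Nernst equation, log Q = n(E° − E)/0.0592 = 2(1.04 − 0.975)/0.0592 = 2.196, so Q = 157.
With Q = [Mn²⁺]/[Sn²⁺] and the known concentrations, [Sn²⁺] in the denominator gives [Sn²⁺] = 7.4 × 10^-4 M.

7.4 × 10^-4 M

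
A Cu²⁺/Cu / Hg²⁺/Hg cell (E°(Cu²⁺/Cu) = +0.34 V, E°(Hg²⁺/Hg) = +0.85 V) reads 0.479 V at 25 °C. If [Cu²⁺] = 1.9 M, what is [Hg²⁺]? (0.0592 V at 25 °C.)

From the Nernst equation, log Q = n(E° − E)/0.0592 = 2(0.51 − 0.479)/0.0592 = 1.047, so Q = 11.2.
With Q = [Cu²⁺]/[Hg²⁺] and the known concentrations, [Hg²⁺] in the denominator gives [Hg²⁺] = 0.17 M.

0.17 M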